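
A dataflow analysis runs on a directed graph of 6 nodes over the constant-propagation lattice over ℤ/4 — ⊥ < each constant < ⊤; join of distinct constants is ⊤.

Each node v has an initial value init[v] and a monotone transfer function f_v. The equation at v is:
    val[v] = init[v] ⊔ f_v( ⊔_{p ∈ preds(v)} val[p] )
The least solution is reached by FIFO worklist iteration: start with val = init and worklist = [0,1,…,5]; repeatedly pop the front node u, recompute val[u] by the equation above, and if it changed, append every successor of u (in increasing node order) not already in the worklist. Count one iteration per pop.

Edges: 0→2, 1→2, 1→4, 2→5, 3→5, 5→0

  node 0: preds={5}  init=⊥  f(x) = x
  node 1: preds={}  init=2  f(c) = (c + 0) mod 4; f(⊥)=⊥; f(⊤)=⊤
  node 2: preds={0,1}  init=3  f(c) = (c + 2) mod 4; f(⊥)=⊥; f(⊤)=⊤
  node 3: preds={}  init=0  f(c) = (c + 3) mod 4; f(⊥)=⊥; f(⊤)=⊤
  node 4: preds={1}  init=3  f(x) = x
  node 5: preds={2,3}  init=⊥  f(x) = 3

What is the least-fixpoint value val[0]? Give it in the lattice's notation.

3

Trace (8 dequeues):
  [1] u=0 | in ⊥ | out ⊥ | ==
  [2] u=1 | in ⊥ | out 2 | ==
  [3] u=2 | in 2 | out ⊤ | prev 3 | push {}
  [4] u=3 | in ⊥ | out 0 | ==
  [5] u=4 | in 2 | out ⊤ | prev 3 | push {}
  [6] u=5 | in ⊤ | out 3 | prev ⊥ | push {0}
  [7] u=0 | in 3 | out 3 | prev ⊥ | push {2}
  [8] u=2 | in ⊤ | out ⊤ | ==

Converged values:
  [0] 3
  [1] 2
  [2] ⊤
  [3] 0
  [4] ⊤
  [5] 3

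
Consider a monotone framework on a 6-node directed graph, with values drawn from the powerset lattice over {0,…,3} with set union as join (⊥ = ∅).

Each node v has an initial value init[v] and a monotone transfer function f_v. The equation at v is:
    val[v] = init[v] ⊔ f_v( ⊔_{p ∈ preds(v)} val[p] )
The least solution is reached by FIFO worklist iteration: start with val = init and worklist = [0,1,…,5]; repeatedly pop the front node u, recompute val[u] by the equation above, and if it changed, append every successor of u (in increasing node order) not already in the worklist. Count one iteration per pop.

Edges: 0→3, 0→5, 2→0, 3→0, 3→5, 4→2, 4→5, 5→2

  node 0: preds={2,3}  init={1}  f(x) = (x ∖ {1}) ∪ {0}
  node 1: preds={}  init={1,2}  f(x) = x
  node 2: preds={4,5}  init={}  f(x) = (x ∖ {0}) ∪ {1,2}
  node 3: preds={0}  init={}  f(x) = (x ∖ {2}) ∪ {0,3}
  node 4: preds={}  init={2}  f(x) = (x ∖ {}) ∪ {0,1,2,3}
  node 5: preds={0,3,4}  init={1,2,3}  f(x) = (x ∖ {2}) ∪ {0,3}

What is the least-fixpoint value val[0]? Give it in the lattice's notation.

{0,1,2,3}

Trace (10 dequeues):
  [1] u=0 | in {} | out {0,1} | prev {1} | push {}
  [2] u=1 | in {} | out {1,2} | ==
  [3] u=2 | in {1,2,3} | out {1,2,3} | prev {} | push {0}
  [4] u=3 | in {0,1} | out {0,1,3} | prev {} | push {}
  [5] u=4 | in {} | out {0,1,2,3} | prev {2} | push {2}
  [6] u=5 | in {0,1,2,3} | out {0,1,2,3} | prev {1,2,3} | push {}
  [7] u=0 | in {0,1,2,3} | out {0,1,2,3} | prev {0,1} | push {3,5}
  [8] u=2 | in {0,1,2,3} | out {1,2,3} | ==
  [9] u=3 | in {0,1,2,3} | out {0,1,3} | ==
  [10] u=5 | in {0,1,2,3} | out {0,1,2,3} | ==

Converged values:
  [0] {0,1,2,3}
  [1] {1,2}
  [2] {1,2,3}
  [3] {0,1,3}
  [4] {0,1,2,3}
  [5] {0,1,2,3}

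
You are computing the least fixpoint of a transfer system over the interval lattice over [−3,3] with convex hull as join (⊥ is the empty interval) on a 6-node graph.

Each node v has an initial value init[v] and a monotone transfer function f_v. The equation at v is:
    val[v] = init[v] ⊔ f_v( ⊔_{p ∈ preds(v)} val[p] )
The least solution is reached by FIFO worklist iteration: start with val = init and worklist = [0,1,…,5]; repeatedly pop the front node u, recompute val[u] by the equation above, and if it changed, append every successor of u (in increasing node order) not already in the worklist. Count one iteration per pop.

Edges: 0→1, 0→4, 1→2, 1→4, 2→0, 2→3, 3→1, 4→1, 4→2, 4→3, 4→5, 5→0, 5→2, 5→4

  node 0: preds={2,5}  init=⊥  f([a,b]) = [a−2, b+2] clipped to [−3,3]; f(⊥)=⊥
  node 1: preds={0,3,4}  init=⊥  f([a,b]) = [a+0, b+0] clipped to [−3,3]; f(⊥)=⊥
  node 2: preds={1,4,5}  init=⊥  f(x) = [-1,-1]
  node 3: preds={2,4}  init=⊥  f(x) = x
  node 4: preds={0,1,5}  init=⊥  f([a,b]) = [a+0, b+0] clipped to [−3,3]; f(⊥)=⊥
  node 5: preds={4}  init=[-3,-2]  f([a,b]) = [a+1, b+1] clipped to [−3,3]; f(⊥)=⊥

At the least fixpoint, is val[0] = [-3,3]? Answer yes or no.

Worklist (19 pops):
  #1 pop 0: in=[-3,-2] → [-3,0] (was ⊥); enqueue []
  #2 pop 1: in=[-3,0] → [-3,0] (was ⊥); enqueue []
  #3 pop 2: in=[-3,0] → [-1,-1] (was ⊥); enqueue [0]
  #4 pop 3: in=[-1,-1] → [-1,-1] (was ⊥); enqueue [1]
  #5 pop 4: in=[-3,0] → [-3,0] (was ⊥); enqueue [2,3]
  #6 pop 5: in=[-3,0] → [-3,1] (was [-3,-2]); enqueue [4]
  #7 pop 0: in=[-3,1] → [-3,3] (was [-3,0]); enqueue []
  #8 pop 1: in=[-3,3] → [-3,3] (was [-3,0]); enqueue []
  #9 pop 2: in=[-3,3] → [-1,-1] (no change)
  #10 pop 3: in=[-3,0] → [-3,0] (was [-1,-1]); enqueue [1]
  #11 pop 4: in=[-3,3] → [-3,3] (was [-3,0]); enqueue [2,3,5]
  #12 pop 1: in=[-3,3] → [-3,3] (no change)
  #13 pop 2: in=[-3,3] → [-1,-1] (no change)
  #14 pop 3: in=[-3,3] → [-3,3] (was [-3,0]); enqueue [1]
  #15 pop 5: in=[-3,3] → [-3,3] (was [-3,1]); enqueue [0,2,4]
  #16 pop 1: in=[-3,3] → [-3,3] (no change)
  #17 pop 0: in=[-3,3] → [-3,3] (no change)
  #18 pop 2: in=[-3,3] → [-1,-1] (no change)
  #19 pop 4: in=[-3,3] → [-3,3] (no change)

Fixpoint:
  val[0] = [-3,3]
  val[1] = [-3,3]
  val[2] = [-1,-1]
  val[3] = [-3,3]
  val[4] = [-3,3]
  val[5] = [-3,3]

yes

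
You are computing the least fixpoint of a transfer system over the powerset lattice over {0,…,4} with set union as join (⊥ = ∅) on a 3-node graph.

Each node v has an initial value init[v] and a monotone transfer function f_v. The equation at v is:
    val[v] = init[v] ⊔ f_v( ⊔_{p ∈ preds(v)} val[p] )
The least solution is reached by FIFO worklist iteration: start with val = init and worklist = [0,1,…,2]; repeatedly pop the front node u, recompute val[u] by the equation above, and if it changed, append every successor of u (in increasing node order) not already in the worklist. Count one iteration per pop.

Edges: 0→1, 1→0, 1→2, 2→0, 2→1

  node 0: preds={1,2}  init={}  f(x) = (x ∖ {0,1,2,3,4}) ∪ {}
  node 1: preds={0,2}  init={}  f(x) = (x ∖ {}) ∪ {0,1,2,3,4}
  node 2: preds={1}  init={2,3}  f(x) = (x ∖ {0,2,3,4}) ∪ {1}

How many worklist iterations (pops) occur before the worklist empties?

Trace (5 dequeues):
  [1] u=0 | in {2,3} | out {} | ==
  [2] u=1 | in {2,3} | out {0,1,2,3,4} | prev {} | push {0}
  [3] u=2 | in {0,1,2,3,4} | out {1,2,3} | prev {2,3} | push {1}
  [4] u=0 | in {0,1,2,3,4} | out {} | ==
  [5] u=1 | in {1,2,3} | out {0,1,2,3,4} | ==

Converged values:
  [0] {}
  [1] {0,1,2,3,4}
  [2] {1,2,3}

5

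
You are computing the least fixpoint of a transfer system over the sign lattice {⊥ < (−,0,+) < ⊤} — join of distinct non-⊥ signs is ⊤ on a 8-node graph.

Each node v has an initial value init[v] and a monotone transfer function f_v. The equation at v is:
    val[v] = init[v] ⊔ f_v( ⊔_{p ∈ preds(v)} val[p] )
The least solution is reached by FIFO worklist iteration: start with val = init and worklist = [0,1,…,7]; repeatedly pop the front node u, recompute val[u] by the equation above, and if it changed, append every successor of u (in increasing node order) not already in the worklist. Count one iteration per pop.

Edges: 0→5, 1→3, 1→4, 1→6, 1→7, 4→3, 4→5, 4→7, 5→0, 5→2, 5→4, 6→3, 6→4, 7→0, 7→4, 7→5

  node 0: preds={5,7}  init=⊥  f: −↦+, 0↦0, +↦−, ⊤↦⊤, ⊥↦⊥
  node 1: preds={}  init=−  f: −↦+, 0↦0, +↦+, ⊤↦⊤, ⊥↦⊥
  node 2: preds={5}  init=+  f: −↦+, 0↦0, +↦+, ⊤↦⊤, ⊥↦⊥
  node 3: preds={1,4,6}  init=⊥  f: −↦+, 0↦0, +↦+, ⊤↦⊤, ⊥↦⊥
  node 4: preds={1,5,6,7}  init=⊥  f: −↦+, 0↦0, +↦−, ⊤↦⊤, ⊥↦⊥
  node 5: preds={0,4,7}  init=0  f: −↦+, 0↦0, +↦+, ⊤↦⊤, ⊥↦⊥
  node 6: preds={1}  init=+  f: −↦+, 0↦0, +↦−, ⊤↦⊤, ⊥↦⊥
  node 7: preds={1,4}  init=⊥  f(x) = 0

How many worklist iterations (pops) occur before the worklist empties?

13

Trace (13 dequeues):
  [1] u=0 | in 0 | out 0 | prev ⊥ | push {}
  [2] u=1 | in ⊥ | out − | ==
  [3] u=2 | in 0 | out ⊤ | prev + | push {}
  [4] u=3 | in ⊤ | out ⊤ | prev ⊥ | push {}
  [5] u=4 | in ⊤ | out ⊤ | prev ⊥ | push {3}
  [6] u=5 | in ⊤ | out ⊤ | prev 0 | push {0,2,4}
  [7] u=6 | in − | out + | ==
  [8] u=7 | in ⊤ | out 0 | prev ⊥ | push {5}
  [9] u=3 | in ⊤ | out ⊤ | ==
  [10] u=0 | in ⊤ | out ⊤ | prev 0 | push {}
  [11] u=2 | in ⊤ | out ⊤ | ==
  [12] u=4 | in ⊤ | out ⊤ | ==
  [13] u=5 | in ⊤ | out ⊤ | ==

Converged values:
  [0] ⊤
  [1] −
  [2] ⊤
  [3] ⊤
  [4] ⊤
  [5] ⊤
  [6] +
  [7] 0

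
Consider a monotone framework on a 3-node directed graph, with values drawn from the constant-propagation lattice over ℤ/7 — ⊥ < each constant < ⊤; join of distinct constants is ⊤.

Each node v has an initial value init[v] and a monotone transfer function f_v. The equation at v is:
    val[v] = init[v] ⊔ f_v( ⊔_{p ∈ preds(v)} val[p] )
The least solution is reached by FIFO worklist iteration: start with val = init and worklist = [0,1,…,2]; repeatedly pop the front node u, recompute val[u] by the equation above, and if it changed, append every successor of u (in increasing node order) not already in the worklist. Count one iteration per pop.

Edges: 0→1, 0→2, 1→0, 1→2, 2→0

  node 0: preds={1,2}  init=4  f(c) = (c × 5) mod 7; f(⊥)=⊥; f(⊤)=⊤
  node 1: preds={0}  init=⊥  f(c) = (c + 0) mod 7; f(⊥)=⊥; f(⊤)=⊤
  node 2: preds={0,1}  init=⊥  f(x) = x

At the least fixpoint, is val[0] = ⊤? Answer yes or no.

Trace (7 dequeues):
  [1] u=0 | in ⊥ | out 4 | ==
  [2] u=1 | in 4 | out 4 | prev ⊥ | push {0}
  [3] u=2 | in 4 | out 4 | prev ⊥ | push {}
  [4] u=0 | in 4 | out ⊤ | prev 4 | push {1,2}
  [5] u=1 | in ⊤ | out ⊤ | prev 4 | push {0}
  [6] u=2 | in ⊤ | out ⊤ | prev 4 | push {}
  [7] u=0 | in ⊤ | out ⊤ | ==

Converged values:
  [0] ⊤
  [1] ⊤
  [2] ⊤

yes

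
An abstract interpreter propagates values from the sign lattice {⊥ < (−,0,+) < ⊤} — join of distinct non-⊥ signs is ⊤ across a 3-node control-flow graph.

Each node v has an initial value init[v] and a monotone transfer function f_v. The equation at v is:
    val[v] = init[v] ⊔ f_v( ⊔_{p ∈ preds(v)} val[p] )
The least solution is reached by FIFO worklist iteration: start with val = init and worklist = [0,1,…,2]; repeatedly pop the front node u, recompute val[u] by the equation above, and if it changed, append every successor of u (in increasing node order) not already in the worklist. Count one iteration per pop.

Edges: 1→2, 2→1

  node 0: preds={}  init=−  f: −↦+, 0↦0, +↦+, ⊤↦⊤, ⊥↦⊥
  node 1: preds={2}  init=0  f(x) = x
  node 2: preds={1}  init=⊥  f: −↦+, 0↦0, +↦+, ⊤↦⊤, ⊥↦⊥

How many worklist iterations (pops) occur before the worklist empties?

Trace (4 dequeues):
  [1] u=0 | in ⊥ | out − | ==
  [2] u=1 | in ⊥ | out 0 | ==
  [3] u=2 | in 0 | out 0 | prev ⊥ | push {1}
  [4] u=1 | in 0 | out 0 | ==

Converged values:
  [0] −
  [1] 0
  [2] 0

4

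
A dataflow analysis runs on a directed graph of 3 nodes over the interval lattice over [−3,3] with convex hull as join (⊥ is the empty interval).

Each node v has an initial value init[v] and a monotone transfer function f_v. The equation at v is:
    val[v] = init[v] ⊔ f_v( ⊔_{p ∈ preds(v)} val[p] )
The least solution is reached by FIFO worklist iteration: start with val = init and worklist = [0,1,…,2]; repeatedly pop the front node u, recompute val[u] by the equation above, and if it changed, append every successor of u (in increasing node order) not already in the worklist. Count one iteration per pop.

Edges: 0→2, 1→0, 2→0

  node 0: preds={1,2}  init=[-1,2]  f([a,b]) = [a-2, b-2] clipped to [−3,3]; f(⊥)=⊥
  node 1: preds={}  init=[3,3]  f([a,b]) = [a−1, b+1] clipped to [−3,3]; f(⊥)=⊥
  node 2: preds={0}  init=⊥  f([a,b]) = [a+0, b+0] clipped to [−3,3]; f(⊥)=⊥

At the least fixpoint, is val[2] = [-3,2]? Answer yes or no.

Iteration log — 6 steps:
  step 1. node 0  ⊔preds=[3,3]  new=[-1,2]  stable
  step 2. node 1  ⊔preds=⊥  new=[3,3]  stable
  step 3. node 2  ⊔preds=[-1,2]  new=[-1,2]  old=⊥  +wl: 0
  step 4. node 0  ⊔preds=[-1,3]  new=[-3,2]  old=[-1,2]  +wl: 2
  step 5. node 2  ⊔preds=[-3,2]  new=[-3,2]  old=[-1,2]  +wl: 0
  step 6. node 0  ⊔preds=[-3,3]  new=[-3,2]  stable

Least fixpoint reached:
  node 0: [-3,2]
  node 1: [3,3]
  node 2: [-3,2]

yes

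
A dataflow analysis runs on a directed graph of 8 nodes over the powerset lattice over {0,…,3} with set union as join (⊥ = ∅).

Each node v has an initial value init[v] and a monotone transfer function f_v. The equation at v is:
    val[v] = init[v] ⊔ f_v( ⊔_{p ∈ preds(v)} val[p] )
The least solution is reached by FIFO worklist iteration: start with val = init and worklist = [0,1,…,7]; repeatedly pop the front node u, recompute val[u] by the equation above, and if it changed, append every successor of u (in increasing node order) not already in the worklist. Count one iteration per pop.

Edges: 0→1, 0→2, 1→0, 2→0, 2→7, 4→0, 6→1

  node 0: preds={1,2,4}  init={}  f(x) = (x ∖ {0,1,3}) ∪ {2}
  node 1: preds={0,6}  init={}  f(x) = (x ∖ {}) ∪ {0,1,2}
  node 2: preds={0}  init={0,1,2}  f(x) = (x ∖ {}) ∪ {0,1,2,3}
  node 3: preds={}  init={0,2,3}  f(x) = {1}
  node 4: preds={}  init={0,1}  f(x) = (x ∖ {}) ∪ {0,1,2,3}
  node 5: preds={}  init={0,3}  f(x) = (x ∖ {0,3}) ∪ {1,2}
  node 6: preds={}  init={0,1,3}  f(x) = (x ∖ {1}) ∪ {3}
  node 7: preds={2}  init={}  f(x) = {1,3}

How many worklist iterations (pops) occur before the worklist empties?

Iteration log — 9 steps:
  step 1. node 0  ⊔preds={0,1,2}  new={2}  old={}  +wl: 
  step 2. node 1  ⊔preds={0,1,2,3}  new={0,1,2,3}  old={}  +wl: 0
  step 3. node 2  ⊔preds={2}  new={0,1,2,3}  old={0,1,2}  +wl: 
  step 4. node 3  ⊔preds={}  new={0,1,2,3}  old={0,2,3}  +wl: 
  step 5. node 4  ⊔preds={}  new={0,1,2,3}  old={0,1}  +wl: 
  step 6. node 5  ⊔preds={}  new={0,1,2,3}  old={0,3}  +wl: 
  step 7. node 6  ⊔preds={}  new={0,1,3}  stable
  step 8. node 7  ⊔preds={0,1,2,3}  new={1,3}  old={}  +wl: 
  step 9. node 0  ⊔preds={0,1,2,3}  new={2}  stable

Least fixpoint reached:
  node 0: {2}
  node 1: {0,1,2,3}
  node 2: {0,1,2,3}
  node 3: {0,1,2,3}
  node 4: {0,1,2,3}
  node 5: {0,1,2,3}
  node 6: {0,1,3}
  node 7: {1,3}

9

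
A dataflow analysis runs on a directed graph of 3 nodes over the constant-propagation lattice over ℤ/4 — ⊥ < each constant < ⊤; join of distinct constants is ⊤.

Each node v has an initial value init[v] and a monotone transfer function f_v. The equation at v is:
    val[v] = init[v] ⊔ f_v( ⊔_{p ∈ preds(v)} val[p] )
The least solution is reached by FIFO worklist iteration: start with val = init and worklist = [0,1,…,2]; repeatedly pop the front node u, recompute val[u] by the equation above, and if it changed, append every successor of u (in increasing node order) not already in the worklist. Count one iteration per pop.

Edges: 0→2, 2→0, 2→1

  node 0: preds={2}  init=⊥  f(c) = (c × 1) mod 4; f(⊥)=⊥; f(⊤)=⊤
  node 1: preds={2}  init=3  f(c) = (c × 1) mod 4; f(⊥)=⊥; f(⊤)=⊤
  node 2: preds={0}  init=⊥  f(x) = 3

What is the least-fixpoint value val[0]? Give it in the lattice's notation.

Worklist (6 pops):
  #1 pop 0: in=⊥ → ⊥ (no change)
  #2 pop 1: in=⊥ → 3 (no change)
  #3 pop 2: in=⊥ → 3 (was ⊥); enqueue [0,1]
  #4 pop 0: in=3 → 3 (was ⊥); enqueue [2]
  #5 pop 1: in=3 → 3 (no change)
  #6 pop 2: in=3 → 3 (no change)

Fixpoint:
  val[0] = 3
  val[1] = 3
  val[2] = 3

3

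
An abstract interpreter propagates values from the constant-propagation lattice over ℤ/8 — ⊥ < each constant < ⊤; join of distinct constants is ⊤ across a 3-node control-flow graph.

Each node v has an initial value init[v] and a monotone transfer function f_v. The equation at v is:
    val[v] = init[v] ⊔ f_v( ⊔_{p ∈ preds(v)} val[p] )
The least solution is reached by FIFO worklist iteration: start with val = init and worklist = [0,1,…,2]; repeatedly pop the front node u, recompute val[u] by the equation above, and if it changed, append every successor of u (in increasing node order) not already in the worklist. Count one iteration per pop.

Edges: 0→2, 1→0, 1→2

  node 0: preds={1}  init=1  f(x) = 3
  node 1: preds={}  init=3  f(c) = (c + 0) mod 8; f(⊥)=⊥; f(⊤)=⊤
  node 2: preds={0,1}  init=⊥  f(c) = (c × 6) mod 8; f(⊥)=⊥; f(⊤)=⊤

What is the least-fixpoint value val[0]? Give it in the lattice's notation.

⊤

Trace (3 dequeues):
  [1] u=0 | in 3 | out ⊤ | prev 1 | push {}
  [2] u=1 | in ⊥ | out 3 | ==
  [3] u=2 | in ⊤ | out ⊤ | prev ⊥ | push {}

Converged values:
  [0] ⊤
  [1] 3
  [2] ⊤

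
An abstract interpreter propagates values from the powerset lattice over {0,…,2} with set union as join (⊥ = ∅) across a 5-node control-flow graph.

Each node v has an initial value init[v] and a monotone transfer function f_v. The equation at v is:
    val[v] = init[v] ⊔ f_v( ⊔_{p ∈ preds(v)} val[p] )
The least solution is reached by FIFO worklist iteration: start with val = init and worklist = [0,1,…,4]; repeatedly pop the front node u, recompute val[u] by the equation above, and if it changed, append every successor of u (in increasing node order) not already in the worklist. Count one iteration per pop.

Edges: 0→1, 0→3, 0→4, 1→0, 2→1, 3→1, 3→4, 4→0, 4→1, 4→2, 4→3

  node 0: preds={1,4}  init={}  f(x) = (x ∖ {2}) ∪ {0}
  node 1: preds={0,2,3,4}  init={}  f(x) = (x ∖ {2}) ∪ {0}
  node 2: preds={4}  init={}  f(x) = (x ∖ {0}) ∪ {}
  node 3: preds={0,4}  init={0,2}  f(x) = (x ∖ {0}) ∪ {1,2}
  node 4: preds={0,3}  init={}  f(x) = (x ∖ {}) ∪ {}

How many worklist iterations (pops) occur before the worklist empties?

12

Worklist (12 pops):
  #1 pop 0: in={} → {0} (was {}); enqueue []
  #2 pop 1: in={0,2} → {0} (was {}); enqueue [0]
  #3 pop 2: in={} → {} (no change)
  #4 pop 3: in={0} → {0,1,2} (was {0,2}); enqueue [1]
  #5 pop 4: in={0,1,2} → {0,1,2} (was {}); enqueue [2,3]
  #6 pop 0: in={0,1,2} → {0,1} (was {0}); enqueue [4]
  #7 pop 1: in={0,1,2} → {0,1} (was {0}); enqueue [0]
  #8 pop 2: in={0,1,2} → {1,2} (was {}); enqueue [1]
  #9 pop 3: in={0,1,2} → {0,1,2} (no change)
  #10 pop 4: in={0,1,2} → {0,1,2} (no change)
  #11 pop 0: in={0,1,2} → {0,1} (no change)
  #12 pop 1: in={0,1,2} → {0,1} (no change)

Fixpoint:
  val[0] = {0,1}
  val[1] = {0,1}
  val[2] = {1,2}
  val[3] = {0,1,2}
  val[4] = {0,1,2}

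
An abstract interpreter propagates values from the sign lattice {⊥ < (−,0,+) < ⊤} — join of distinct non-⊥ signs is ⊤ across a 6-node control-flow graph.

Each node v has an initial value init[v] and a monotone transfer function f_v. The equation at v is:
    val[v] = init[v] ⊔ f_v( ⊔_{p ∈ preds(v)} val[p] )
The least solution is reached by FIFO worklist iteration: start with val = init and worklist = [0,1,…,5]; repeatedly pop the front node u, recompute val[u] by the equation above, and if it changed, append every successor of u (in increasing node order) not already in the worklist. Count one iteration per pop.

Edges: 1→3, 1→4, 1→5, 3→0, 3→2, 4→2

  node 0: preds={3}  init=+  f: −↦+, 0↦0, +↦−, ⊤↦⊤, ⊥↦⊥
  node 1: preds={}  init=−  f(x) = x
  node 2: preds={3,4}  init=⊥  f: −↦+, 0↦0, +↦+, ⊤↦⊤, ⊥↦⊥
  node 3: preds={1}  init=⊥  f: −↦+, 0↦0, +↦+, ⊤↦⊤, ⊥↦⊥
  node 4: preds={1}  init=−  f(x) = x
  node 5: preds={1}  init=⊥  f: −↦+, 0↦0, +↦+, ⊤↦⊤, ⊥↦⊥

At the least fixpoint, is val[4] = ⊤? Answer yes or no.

no

Worklist (8 pops):
  #1 pop 0: in=⊥ → + (no change)
  #2 pop 1: in=⊥ → − (no change)
  #3 pop 2: in=− → + (was ⊥); enqueue []
  #4 pop 3: in=− → + (was ⊥); enqueue [0,2]
  #5 pop 4: in=− → − (no change)
  #6 pop 5: in=− → + (was ⊥); enqueue []
  #7 pop 0: in=+ → ⊤ (was +); enqueue []
  #8 pop 2: in=⊤ → ⊤ (was +); enqueue []

Fixpoint:
  val[0] = ⊤
  val[1] = −
  val[2] = ⊤
  val[3] = +
  val[4] = −
  val[5] = +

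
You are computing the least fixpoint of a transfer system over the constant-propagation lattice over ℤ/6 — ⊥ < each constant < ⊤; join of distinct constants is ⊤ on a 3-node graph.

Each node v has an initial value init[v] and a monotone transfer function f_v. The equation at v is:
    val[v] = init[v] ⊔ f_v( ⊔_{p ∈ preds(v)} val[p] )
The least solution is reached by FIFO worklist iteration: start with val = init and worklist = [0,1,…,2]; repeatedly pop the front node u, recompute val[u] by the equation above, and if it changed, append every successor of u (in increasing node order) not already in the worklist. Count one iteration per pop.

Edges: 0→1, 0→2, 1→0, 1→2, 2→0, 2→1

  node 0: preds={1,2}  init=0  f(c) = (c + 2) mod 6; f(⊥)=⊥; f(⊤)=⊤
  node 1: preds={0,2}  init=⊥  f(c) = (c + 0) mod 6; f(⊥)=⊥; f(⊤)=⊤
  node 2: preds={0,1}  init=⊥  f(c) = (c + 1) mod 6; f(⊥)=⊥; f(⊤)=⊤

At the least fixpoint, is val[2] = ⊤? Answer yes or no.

yes

Worklist (8 pops):
  #1 pop 0: in=⊥ → 0 (no change)
  #2 pop 1: in=0 → 0 (was ⊥); enqueue [0]
  #3 pop 2: in=0 → 1 (was ⊥); enqueue [1]
  #4 pop 0: in=⊤ → ⊤ (was 0); enqueue [2]
  #5 pop 1: in=⊤ → ⊤ (was 0); enqueue [0]
  #6 pop 2: in=⊤ → ⊤ (was 1); enqueue [1]
  #7 pop 0: in=⊤ → ⊤ (no change)
  #8 pop 1: in=⊤ → ⊤ (no change)

Fixpoint:
  val[0] = ⊤
  val[1] = ⊤
  val[2] = ⊤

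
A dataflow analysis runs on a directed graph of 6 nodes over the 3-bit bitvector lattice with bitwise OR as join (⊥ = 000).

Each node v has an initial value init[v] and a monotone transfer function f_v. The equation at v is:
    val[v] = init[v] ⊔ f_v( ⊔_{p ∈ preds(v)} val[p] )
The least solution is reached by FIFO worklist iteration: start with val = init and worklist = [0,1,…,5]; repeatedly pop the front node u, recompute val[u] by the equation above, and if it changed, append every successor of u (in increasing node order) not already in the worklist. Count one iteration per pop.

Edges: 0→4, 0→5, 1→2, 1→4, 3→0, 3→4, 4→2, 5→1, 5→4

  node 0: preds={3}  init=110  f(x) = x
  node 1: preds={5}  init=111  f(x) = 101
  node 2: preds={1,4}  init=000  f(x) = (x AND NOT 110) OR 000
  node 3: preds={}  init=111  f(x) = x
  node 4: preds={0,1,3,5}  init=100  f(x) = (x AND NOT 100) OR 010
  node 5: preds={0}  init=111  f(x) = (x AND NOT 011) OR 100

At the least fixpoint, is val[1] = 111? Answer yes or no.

Worklist (7 pops):
  #1 pop 0: in=111 → 111 (was 110); enqueue []
  #2 pop 1: in=111 → 111 (no change)
  #3 pop 2: in=111 → 001 (was 000); enqueue []
  #4 pop 3: in=000 → 111 (no change)
  #5 pop 4: in=111 → 111 (was 100); enqueue [2]
  #6 pop 5: in=111 → 111 (no change)
  #7 pop 2: in=111 → 001 (no change)

Fixpoint:
  val[0] = 111
  val[1] = 111
  val[2] = 001
  val[3] = 111
  val[4] = 111
  val[5] = 111

yes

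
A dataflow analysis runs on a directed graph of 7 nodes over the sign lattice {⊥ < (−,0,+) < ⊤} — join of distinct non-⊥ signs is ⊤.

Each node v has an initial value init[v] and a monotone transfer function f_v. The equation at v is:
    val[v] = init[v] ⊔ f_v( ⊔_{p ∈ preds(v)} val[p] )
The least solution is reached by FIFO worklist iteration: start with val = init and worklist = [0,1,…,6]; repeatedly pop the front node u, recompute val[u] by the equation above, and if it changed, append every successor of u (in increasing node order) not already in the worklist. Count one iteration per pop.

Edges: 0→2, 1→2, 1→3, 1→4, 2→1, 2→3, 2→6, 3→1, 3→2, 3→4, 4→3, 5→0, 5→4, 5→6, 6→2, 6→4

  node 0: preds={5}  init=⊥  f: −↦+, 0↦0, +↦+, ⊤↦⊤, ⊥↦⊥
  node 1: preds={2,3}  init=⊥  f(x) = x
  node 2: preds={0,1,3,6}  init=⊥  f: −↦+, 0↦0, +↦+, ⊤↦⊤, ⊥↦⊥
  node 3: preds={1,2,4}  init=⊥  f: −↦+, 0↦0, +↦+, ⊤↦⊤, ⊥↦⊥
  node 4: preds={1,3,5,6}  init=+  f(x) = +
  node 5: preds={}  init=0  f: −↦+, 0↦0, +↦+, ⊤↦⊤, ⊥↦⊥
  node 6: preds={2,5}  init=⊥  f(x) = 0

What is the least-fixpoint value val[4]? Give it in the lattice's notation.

Worklist (13 pops):
  #1 pop 0: in=0 → 0 (was ⊥); enqueue []
  #2 pop 1: in=⊥ → ⊥ (no change)
  #3 pop 2: in=0 → 0 (was ⊥); enqueue [1]
  #4 pop 3: in=⊤ → ⊤ (was ⊥); enqueue [2]
  #5 pop 4: in=⊤ → + (no change)
  #6 pop 5: in=⊥ → 0 (no change)
  #7 pop 6: in=0 → 0 (was ⊥); enqueue [4]
  #8 pop 1: in=⊤ → ⊤ (was ⊥); enqueue [3]
  #9 pop 2: in=⊤ → ⊤ (was 0); enqueue [1,6]
  #10 pop 4: in=⊤ → + (no change)
  #11 pop 3: in=⊤ → ⊤ (no change)
  #12 pop 1: in=⊤ → ⊤ (no change)
  #13 pop 6: in=⊤ → 0 (no change)

Fixpoint:
  val[0] = 0
  val[1] = ⊤
  val[2] = ⊤
  val[3] = ⊤
  val[4] = +
  val[5] = 0
  val[6] = 0

+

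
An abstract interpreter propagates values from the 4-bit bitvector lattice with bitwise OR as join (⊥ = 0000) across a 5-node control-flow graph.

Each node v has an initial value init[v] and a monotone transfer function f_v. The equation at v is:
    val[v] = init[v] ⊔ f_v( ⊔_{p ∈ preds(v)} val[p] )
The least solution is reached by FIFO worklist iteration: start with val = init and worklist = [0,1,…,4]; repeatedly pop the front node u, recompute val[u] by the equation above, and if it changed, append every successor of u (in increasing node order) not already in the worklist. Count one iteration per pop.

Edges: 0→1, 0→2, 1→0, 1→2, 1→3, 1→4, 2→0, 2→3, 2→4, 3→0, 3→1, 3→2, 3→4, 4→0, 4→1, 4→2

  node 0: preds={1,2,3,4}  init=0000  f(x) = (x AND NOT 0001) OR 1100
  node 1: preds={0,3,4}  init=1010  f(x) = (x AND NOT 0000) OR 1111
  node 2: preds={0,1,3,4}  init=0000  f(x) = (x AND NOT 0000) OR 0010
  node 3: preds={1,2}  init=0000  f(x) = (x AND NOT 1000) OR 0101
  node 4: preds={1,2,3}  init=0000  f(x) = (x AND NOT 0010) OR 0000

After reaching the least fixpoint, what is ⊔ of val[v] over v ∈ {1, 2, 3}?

1111

Trace (8 dequeues):
  [1] u=0 | in 1010 | out 1110 | prev 0000 | push {}
  [2] u=1 | in 1110 | out 1111 | prev 1010 | push {0}
  [3] u=2 | in 1111 | out 1111 | prev 0000 | push {}
  [4] u=3 | in 1111 | out 0111 | prev 0000 | push {1,2}
  [5] u=4 | in 1111 | out 1101 | prev 0000 | push {}
  [6] u=0 | in 1111 | out 1110 | ==
  [7] u=1 | in 1111 | out 1111 | ==
  [8] u=2 | in 1111 | out 1111 | ==

Converged values:
  [0] 1110
  [1] 1111
  [2] 1111
  [3] 0111
  [4] 1101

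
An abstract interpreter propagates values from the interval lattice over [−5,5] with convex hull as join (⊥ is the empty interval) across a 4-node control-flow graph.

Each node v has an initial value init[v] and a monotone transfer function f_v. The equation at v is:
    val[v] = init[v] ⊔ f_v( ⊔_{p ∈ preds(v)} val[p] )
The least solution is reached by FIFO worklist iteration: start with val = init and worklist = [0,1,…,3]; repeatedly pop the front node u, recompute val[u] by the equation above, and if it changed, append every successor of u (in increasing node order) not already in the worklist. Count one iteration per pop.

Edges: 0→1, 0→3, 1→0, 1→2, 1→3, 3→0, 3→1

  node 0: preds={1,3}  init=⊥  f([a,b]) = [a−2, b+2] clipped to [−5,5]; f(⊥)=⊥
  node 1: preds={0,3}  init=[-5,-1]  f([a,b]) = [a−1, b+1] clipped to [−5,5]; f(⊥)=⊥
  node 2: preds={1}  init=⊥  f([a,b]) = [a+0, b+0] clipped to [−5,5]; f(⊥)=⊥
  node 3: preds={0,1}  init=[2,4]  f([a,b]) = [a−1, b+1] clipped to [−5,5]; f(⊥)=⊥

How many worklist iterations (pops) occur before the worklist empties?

6

Worklist (6 pops):
  #1 pop 0: in=[-5,4] → [-5,5] (was ⊥); enqueue []
  #2 pop 1: in=[-5,5] → [-5,5] (was [-5,-1]); enqueue [0]
  #3 pop 2: in=[-5,5] → [-5,5] (was ⊥); enqueue []
  #4 pop 3: in=[-5,5] → [-5,5] (was [2,4]); enqueue [1]
  #5 pop 0: in=[-5,5] → [-5,5] (no change)
  #6 pop 1: in=[-5,5] → [-5,5] (no change)

Fixpoint:
  val[0] = [-5,5]
  val[1] = [-5,5]
  val[2] = [-5,5]
  val[3] = [-5,5]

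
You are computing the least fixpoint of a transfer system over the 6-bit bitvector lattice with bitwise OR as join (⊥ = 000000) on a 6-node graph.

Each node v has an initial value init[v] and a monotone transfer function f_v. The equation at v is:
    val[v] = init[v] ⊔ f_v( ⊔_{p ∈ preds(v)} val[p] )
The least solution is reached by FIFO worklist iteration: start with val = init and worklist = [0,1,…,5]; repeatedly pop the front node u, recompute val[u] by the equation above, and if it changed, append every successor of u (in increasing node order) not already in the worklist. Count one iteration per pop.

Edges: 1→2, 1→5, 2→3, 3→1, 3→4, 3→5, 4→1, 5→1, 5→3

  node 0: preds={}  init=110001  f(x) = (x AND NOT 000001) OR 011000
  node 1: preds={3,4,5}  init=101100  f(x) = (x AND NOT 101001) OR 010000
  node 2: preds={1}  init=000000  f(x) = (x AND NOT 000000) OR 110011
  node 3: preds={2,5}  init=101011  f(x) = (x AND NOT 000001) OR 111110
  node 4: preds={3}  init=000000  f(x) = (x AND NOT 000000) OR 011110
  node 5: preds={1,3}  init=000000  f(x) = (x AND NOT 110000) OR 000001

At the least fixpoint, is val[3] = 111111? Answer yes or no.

Trace (8 dequeues):
  [1] u=0 | in 000000 | out 111001 | prev 110001 | push {}
  [2] u=1 | in 101011 | out 111110 | prev 101100 | push {}
  [3] u=2 | in 111110 | out 111111 | prev 000000 | push {}
  [4] u=3 | in 111111 | out 111111 | prev 101011 | push {1}
  [5] u=4 | in 111111 | out 111111 | prev 000000 | push {}
  [6] u=5 | in 111111 | out 001111 | prev 000000 | push {3}
  [7] u=1 | in 111111 | out 111110 | ==
  [8] u=3 | in 111111 | out 111111 | ==

Converged values:
  [0] 111001
  [1] 111110
  [2] 111111
  [3] 111111
  [4] 111111
  [5] 001111

yes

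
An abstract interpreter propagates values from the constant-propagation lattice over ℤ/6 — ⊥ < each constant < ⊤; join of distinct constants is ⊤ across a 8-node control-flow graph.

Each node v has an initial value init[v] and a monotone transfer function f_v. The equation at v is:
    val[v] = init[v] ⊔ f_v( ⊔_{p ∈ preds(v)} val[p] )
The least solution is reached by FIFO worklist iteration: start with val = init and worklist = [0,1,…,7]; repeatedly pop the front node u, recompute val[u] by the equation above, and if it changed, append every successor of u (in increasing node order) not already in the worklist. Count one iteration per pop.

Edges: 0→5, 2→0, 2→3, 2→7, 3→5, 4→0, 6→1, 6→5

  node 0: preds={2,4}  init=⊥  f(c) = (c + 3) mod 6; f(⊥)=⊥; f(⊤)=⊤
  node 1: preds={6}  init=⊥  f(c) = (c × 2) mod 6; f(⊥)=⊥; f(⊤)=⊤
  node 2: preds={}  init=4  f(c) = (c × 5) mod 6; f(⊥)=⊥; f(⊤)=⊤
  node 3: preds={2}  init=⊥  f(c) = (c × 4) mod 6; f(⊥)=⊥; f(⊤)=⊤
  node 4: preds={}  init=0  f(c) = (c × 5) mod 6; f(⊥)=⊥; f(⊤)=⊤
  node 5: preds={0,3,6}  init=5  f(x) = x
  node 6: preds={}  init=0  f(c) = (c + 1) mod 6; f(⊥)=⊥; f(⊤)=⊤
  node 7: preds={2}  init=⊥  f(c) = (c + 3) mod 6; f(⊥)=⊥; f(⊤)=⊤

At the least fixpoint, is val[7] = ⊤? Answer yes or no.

no

Trace (8 dequeues):
  [1] u=0 | in ⊤ | out ⊤ | prev ⊥ | push {}
  [2] u=1 | in 0 | out 0 | prev ⊥ | push {}
  [3] u=2 | in ⊥ | out 4 | ==
  [4] u=3 | in 4 | out 4 | prev ⊥ | push {}
  [5] u=4 | in ⊥ | out 0 | ==
  [6] u=5 | in ⊤ | out ⊤ | prev 5 | push {}
  [7] u=6 | in ⊥ | out 0 | ==
  [8] u=7 | in 4 | out 1 | prev ⊥ | push {}

Converged values:
  [0] ⊤
  [1] 0
  [2] 4
  [3] 4
  [4] 0
  [5] ⊤
  [6] 0
  [7] 1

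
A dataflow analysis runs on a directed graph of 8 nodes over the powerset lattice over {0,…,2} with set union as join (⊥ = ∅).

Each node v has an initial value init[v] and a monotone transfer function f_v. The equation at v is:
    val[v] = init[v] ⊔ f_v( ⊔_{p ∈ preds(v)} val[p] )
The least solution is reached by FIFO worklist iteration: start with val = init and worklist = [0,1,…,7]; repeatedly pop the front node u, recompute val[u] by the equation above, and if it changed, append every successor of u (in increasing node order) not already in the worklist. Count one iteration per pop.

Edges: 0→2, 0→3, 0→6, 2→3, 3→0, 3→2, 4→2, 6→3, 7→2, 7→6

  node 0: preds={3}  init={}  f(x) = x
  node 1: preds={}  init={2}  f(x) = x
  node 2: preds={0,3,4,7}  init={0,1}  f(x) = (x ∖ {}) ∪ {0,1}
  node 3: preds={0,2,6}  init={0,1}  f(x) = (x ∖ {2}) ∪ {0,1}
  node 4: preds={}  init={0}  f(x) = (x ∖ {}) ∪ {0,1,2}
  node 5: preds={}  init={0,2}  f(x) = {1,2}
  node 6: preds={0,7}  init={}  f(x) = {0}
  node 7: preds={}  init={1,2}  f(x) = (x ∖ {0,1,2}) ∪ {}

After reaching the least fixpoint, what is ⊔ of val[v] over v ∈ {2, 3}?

Worklist (10 pops):
  #1 pop 0: in={0,1} → {0,1} (was {}); enqueue []
  #2 pop 1: in={} → {2} (no change)
  #3 pop 2: in={0,1,2} → {0,1,2} (was {0,1}); enqueue []
  #4 pop 3: in={0,1,2} → {0,1} (no change)
  #5 pop 4: in={} → {0,1,2} (was {0}); enqueue [2]
  #6 pop 5: in={} → {0,1,2} (was {0,2}); enqueue []
  #7 pop 6: in={0,1,2} → {0} (was {}); enqueue [3]
  #8 pop 7: in={} → {1,2} (no change)
  #9 pop 2: in={0,1,2} → {0,1,2} (no change)
  #10 pop 3: in={0,1,2} → {0,1} (no change)

Fixpoint:
  val[0] = {0,1}
  val[1] = {2}
  val[2] = {0,1,2}
  val[3] = {0,1}
  val[4] = {0,1,2}
  val[5] = {0,1,2}
  val[6] = {0}
  val[7] = {1,2}

{0,1,2}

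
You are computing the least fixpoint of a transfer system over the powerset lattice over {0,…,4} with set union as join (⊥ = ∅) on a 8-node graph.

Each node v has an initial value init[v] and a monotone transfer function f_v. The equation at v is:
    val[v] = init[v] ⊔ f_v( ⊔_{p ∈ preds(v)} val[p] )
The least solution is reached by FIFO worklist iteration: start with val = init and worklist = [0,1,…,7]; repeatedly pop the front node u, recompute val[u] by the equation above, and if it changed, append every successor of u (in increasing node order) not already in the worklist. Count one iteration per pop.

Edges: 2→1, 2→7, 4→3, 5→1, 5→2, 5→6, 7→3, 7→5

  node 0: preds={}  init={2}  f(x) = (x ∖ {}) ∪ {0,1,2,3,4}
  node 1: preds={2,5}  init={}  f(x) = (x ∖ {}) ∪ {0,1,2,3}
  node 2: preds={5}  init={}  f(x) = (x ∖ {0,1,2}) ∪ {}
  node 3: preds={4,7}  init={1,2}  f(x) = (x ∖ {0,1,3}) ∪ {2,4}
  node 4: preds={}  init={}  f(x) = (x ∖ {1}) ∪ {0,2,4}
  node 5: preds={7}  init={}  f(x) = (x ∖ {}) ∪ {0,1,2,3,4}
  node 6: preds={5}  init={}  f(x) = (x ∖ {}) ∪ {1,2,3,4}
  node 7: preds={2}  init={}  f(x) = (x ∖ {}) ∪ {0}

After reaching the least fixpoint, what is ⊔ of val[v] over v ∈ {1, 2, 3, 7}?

{0,1,2,3,4}

Worklist (16 pops):
  #1 pop 0: in={} → {0,1,2,3,4} (was {2}); enqueue []
  #2 pop 1: in={} → {0,1,2,3} (was {}); enqueue []
  #3 pop 2: in={} → {} (no change)
  #4 pop 3: in={} → {1,2,4} (was {1,2}); enqueue []
  #5 pop 4: in={} → {0,2,4} (was {}); enqueue [3]
  #6 pop 5: in={} → {0,1,2,3,4} (was {}); enqueue [1,2]
  #7 pop 6: in={0,1,2,3,4} → {0,1,2,3,4} (was {}); enqueue []
  #8 pop 7: in={} → {0} (was {}); enqueue [5]
  #9 pop 3: in={0,2,4} → {1,2,4} (no change)
  #10 pop 1: in={0,1,2,3,4} → {0,1,2,3,4} (was {0,1,2,3}); enqueue []
  #11 pop 2: in={0,1,2,3,4} → {3,4} (was {}); enqueue [1,7]
  #12 pop 5: in={0} → {0,1,2,3,4} (no change)
  #13 pop 1: in={0,1,2,3,4} → {0,1,2,3,4} (no change)
  #14 pop 7: in={3,4} → {0,3,4} (was {0}); enqueue [3,5]
  #15 pop 3: in={0,2,3,4} → {1,2,4} (no change)
  #16 pop 5: in={0,3,4} → {0,1,2,3,4} (no change)

Fixpoint:
  val[0] = {0,1,2,3,4}
  val[1] = {0,1,2,3,4}
  val[2] = {3,4}
  val[3] = {1,2,4}
  val[4] = {0,2,4}
  val[5] = {0,1,2,3,4}
  val[6] = {0,1,2,3,4}
  val[7] = {0,3,4}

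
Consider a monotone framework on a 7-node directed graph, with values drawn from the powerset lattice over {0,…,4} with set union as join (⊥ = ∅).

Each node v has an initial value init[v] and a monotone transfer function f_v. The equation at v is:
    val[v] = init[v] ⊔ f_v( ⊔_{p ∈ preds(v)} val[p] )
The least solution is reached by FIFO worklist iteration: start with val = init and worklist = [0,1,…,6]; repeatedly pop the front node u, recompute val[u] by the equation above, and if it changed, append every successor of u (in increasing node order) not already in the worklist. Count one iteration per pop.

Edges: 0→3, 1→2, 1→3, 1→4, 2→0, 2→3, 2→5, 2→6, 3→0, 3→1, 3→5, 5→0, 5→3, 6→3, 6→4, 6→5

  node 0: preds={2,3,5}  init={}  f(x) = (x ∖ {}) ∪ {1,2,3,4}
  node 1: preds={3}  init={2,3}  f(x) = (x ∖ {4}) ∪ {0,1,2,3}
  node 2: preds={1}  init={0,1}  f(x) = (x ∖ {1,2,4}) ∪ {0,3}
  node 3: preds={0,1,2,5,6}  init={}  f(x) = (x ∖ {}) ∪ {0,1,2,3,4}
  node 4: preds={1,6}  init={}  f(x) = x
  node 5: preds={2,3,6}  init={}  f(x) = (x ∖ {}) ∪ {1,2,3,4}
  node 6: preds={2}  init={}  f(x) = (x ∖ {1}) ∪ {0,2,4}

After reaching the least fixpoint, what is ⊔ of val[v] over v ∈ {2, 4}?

{0,1,2,3,4}

Trace (12 dequeues):
  [1] u=0 | in {0,1} | out {0,1,2,3,4} | prev {} | push {}
  [2] u=1 | in {} | out {0,1,2,3} | prev {2,3} | push {}
  [3] u=2 | in {0,1,2,3} | out {0,1,3} | prev {0,1} | push {0}
  [4] u=3 | in {0,1,2,3,4} | out {0,1,2,3,4} | prev {} | push {1}
  [5] u=4 | in {0,1,2,3} | out {0,1,2,3} | prev {} | push {}
  [6] u=5 | in {0,1,2,3,4} | out {0,1,2,3,4} | prev {} | push {3}
  [7] u=6 | in {0,1,3} | out {0,2,3,4} | prev {} | push {4,5}
  [8] u=0 | in {0,1,2,3,4} | out {0,1,2,3,4} | ==
  [9] u=1 | in {0,1,2,3,4} | out {0,1,2,3} | ==
  [10] u=3 | in {0,1,2,3,4} | out {0,1,2,3,4} | ==
  [11] u=4 | in {0,1,2,3,4} | out {0,1,2,3,4} | prev {0,1,2,3} | push {}
  [12] u=5 | in {0,1,2,3,4} | out {0,1,2,3,4} | ==

Converged values:
  [0] {0,1,2,3,4}
  [1] {0,1,2,3}
  [2] {0,1,3}
  [3] {0,1,2,3,4}
  [4] {0,1,2,3,4}
  [5] {0,1,2,3,4}
  [6] {0,2,3,4}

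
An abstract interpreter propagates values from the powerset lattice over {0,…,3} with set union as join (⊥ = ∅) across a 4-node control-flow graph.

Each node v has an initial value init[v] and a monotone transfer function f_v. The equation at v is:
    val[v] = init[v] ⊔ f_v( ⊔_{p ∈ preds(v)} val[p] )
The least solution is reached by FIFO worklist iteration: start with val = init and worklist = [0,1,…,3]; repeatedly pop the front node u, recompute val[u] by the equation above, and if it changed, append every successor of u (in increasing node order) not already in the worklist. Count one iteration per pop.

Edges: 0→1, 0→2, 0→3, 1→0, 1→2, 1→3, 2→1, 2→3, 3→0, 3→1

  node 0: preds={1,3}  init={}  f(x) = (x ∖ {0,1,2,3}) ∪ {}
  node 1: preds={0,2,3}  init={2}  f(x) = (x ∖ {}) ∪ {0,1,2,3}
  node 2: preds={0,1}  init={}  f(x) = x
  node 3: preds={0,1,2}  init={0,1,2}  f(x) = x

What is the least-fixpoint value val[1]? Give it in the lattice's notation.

Worklist (6 pops):
  #1 pop 0: in={0,1,2} → {} (no change)
  #2 pop 1: in={0,1,2} → {0,1,2,3} (was {2}); enqueue [0]
  #3 pop 2: in={0,1,2,3} → {0,1,2,3} (was {}); enqueue [1]
  #4 pop 3: in={0,1,2,3} → {0,1,2,3} (was {0,1,2}); enqueue []
  #5 pop 0: in={0,1,2,3} → {} (no change)
  #6 pop 1: in={0,1,2,3} → {0,1,2,3} (no change)

Fixpoint:
  val[0] = {}
  val[1] = {0,1,2,3}
  val[2] = {0,1,2,3}
  val[3] = {0,1,2,3}

{0,1,2,3}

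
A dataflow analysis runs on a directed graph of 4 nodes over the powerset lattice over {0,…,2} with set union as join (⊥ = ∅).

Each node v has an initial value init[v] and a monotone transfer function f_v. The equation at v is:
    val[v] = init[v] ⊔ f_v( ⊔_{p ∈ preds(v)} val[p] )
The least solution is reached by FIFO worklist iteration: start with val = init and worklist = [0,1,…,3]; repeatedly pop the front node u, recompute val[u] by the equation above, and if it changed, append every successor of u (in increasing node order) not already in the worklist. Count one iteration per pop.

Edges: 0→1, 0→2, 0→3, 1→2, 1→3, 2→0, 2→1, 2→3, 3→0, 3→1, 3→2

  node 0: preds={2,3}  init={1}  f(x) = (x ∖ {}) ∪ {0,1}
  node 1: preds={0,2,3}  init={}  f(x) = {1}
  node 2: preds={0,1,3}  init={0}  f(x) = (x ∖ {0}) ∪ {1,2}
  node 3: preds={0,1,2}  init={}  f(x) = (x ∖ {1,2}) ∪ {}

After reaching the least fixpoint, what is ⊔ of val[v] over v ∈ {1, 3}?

{0,1}

Trace (8 dequeues):
  [1] u=0 | in {0} | out {0,1} | prev {1} | push {}
  [2] u=1 | in {0,1} | out {1} | prev {} | push {}
  [3] u=2 | in {0,1} | out {0,1,2} | prev {0} | push {0,1}
  [4] u=3 | in {0,1,2} | out {0} | prev {} | push {2}
  [5] u=0 | in {0,1,2} | out {0,1,2} | prev {0,1} | push {3}
  [6] u=1 | in {0,1,2} | out {1} | ==
  [7] u=2 | in {0,1,2} | out {0,1,2} | ==
  [8] u=3 | in {0,1,2} | out {0} | ==

Converged values:
  [0] {0,1,2}
  [1] {1}
  [2] {0,1,2}
  [3] {0}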